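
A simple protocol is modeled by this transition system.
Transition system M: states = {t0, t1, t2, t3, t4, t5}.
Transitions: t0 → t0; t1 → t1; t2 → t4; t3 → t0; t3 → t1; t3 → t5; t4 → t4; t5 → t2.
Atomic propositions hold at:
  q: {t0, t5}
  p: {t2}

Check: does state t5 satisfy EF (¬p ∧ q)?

Sat(¬p) = {t0, t1, t3, t4, t5}
Sat(¬p ∧ q) = {t0, t5}
EF (¬p ∧ q): least fixpoint, start Z0 = {t0, t5}, add states with some successor in Z. Z1 = {t0, t3, t5}; fixed.
Sat(EF (¬p ∧ q)) = {t0, t3, t5}
t5 ∈ Sat(EF (¬p ∧ q)) = {t0, t3, t5}, so the formula holds at t5.

Yes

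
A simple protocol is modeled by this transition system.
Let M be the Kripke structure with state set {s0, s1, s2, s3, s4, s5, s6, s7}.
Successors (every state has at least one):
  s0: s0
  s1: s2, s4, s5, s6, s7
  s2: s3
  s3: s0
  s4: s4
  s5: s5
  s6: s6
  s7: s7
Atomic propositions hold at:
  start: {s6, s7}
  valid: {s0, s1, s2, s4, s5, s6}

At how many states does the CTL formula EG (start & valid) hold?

1

Sat(start & valid) = {s6}
EG (start & valid): greatest fixpoint, start Z0 = {s6}, keep only states in Sat with some successor in Z. Already a fixed point.
Sat(EG (start & valid)) = {s6}
|Sat(EG (start & valid))| = |{s6}| = 1.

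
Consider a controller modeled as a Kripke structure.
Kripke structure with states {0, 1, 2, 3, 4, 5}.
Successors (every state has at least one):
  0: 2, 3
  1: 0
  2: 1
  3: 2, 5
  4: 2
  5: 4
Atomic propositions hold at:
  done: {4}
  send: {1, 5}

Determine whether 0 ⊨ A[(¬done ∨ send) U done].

No

Sat(¬done) = {0, 1, 2, 3, 5}
Sat(¬done ∨ send) = {0, 1, 2, 3, 5}
A[(¬done ∨ send) U done]: least fixpoint, start Z0 = Sat(done) = {4}, add states in Sat(¬done ∨ send) with every successor in Z. Z1 = {4, 5}; fixed.
Sat(A[(¬done ∨ send) U done]) = {4, 5}
0 ∉ Sat(A[(¬done ∨ send) U done]) = {4, 5}, so the formula does not hold at 0.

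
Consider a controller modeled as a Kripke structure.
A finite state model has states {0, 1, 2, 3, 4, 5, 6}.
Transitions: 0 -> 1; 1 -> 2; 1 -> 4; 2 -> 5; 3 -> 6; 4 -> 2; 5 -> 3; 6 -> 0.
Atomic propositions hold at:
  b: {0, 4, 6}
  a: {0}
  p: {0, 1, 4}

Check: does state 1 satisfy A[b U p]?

Yes

A[b U p]: least fixpoint, start Z0 = Sat(p) = {0, 1, 4}, add states in Sat(b) with every successor in Z. Z1 = {0, 1, 4, 6}; fixed.
Sat(A[b U p]) = {0, 1, 4, 6}
1 ∈ Sat(A[b U p]) = {0, 1, 4, 6}, so the formula holds at 1.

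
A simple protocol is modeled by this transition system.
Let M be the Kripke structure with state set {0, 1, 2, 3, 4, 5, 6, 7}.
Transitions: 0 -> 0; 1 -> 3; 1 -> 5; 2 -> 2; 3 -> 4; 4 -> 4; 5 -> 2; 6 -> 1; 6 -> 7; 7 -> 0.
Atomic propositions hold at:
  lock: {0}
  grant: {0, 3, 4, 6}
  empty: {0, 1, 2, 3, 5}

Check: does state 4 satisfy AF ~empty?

Sat(~empty) = {4, 6, 7}
AF ~empty: least fixpoint, start Z0 = {4, 6, 7}, add states with every successor in Z. Z1 = {3, 4, 6, 7}; fixed.
Sat(AF ~empty) = {3, 4, 6, 7}
4 ∈ Sat(AF ~empty) = {3, 4, 6, 7}, so the formula holds at 4.

Yes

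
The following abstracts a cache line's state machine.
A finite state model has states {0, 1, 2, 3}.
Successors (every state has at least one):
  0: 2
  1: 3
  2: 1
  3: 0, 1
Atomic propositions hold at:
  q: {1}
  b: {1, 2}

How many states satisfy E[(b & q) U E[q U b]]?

2

Sat(b & q) = {1}
E[q U b]: least fixpoint, start Z0 = Sat(b) = {1, 2}, add states in Sat(q) with some successor in Z. Already a fixed point.
Sat(E[q U b]) = {1, 2}
E[(b & q) U E[q U b]]: least fixpoint, start Z0 = Sat(E[q U b]) = {1, 2}, add states in Sat(b & q) with some successor in Z. Already a fixed point.
Sat(E[(b & q) U E[q U b]]) = {1, 2}
|Sat(E[(b & q) U E[q U b]])| = |{1, 2}| = 2.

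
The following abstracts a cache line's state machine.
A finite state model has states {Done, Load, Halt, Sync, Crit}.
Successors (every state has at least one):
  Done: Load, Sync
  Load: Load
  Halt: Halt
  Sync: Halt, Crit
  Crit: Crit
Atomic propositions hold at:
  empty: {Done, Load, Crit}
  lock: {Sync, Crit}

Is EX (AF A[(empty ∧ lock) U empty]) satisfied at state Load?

Sat(empty ∧ lock) = {Crit}
A[(empty ∧ lock) U empty]: least fixpoint, start Z0 = Sat(empty) = {Done, Load, Crit}, add states in Sat(empty ∧ lock) with every successor in Z. Already a fixed point.
Sat(A[(empty ∧ lock) U empty]) = {Done, Load, Crit}
AF A[(empty ∧ lock) U empty]: least fixpoint, start Z0 = {Done, Load, Crit}, add states with every successor in Z. Already a fixed point.
Sat(AF A[(empty ∧ lock) U empty]) = {Done, Load, Crit}
Sat(EX (AF A[(empty ∧ lock) U empty])) = {s : some successor in {Done, Load, Crit}} = {Done, Load, Sync, Crit}
Load ∈ Sat(EX (AF A[(empty ∧ lock) U empty])) = {Done, Load, Sync, Crit}, so the formula holds at Load.

Yes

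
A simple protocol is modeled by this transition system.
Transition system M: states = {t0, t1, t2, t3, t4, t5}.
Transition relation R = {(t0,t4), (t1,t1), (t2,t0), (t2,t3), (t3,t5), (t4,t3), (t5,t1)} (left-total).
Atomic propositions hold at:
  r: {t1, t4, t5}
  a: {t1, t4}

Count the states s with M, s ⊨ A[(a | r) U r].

3

Sat(a | r) = {t1, t4, t5}
A[(a | r) U r]: least fixpoint, start Z0 = Sat(r) = {t1, t4, t5}, add states in Sat(a | r) with every successor in Z. Already a fixed point.
Sat(A[(a | r) U r]) = {t1, t4, t5}
|Sat(A[(a | r) U r])| = |{t1, t4, t5}| = 3.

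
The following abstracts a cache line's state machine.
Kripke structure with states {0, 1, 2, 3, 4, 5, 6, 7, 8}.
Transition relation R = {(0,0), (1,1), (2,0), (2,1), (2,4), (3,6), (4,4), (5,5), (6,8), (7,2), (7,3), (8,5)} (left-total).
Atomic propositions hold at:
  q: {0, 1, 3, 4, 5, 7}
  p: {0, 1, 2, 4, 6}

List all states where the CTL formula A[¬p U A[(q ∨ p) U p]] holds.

{0, 1, 2, 3, 4, 6, 7}

Sat(¬p) = {3, 5, 7, 8}
Sat(q ∨ p) = {0, 1, 2, 3, 4, 5, 6, 7}
A[(q ∨ p) U p]: least fixpoint, start Z0 = Sat(p) = {0, 1, 2, 4, 6}, add states in Sat(q ∨ p) with every successor in Z. Z1 = {0, 1, 2, 3, 4, 6}; Z2 = {0, 1, 2, 3, 4, 6, 7}; fixed.
Sat(A[(q ∨ p) U p]) = {0, 1, 2, 3, 4, 6, 7}
A[¬p U A[(q ∨ p) U p]]: least fixpoint, start Z0 = Sat(A[(q ∨ p) U p]) = {0, 1, 2, 3, 4, 6, 7}, add states in Sat(¬p) with every successor in Z. Already a fixed point.
Sat(A[¬p U A[(q ∨ p) U p]]) = {0, 1, 2, 3, 4, 6, 7}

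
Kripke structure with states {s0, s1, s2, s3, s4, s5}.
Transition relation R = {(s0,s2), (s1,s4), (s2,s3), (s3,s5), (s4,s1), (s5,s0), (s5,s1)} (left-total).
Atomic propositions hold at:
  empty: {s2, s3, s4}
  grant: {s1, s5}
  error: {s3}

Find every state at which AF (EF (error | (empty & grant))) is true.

Sat(empty & grant) = ∅
Sat(error | (empty & grant)) = {s3}
EF (error | (empty & grant)): least fixpoint, start Z0 = {s3}, add states with some successor in Z. Z1 = {s2, s3}; Z2 = {s0, s2, s3}; Z3 = {s0, s2, s3, s5}; fixed.
Sat(EF (error | (empty & grant))) = {s0, s2, s3, s5}
AF (EF (error | (empty & grant))): least fixpoint, start Z0 = {s0, s2, s3, s5}, add states with every successor in Z. Already a fixed point.
Sat(AF (EF (error | (empty & grant)))) = {s0, s2, s3, s5}

{s0, s2, s3, s5}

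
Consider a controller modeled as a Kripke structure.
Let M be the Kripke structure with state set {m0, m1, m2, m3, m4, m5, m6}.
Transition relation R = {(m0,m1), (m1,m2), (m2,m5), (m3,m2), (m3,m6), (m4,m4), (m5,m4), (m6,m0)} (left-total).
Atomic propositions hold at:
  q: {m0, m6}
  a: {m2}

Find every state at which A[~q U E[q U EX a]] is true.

{m0, m1, m3, m6}

Sat(~q) = {m1, m2, m3, m4, m5}
Sat(EX a) = {s : some successor in {m2}} = {m1, m3}
E[q U EX a]: least fixpoint, start Z0 = Sat(EX a) = {m1, m3}, add states in Sat(q) with some successor in Z. Z1 = {m0, m1, m3}; Z2 = {m0, m1, m3, m6}; fixed.
Sat(E[q U EX a]) = {m0, m1, m3, m6}
A[~q U E[q U EX a]]: least fixpoint, start Z0 = Sat(E[q U EX a]) = {m0, m1, m3, m6}, add states in Sat(~q) with every successor in Z. Already a fixed point.
Sat(A[~q U E[q U EX a]]) = {m0, m1, m3, m6}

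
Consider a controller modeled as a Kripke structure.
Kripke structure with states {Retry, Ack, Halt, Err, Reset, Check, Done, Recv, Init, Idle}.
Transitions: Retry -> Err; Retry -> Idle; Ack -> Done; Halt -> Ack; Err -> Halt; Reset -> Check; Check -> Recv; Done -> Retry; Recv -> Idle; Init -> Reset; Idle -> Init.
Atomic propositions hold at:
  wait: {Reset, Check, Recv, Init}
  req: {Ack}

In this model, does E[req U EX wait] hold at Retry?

No

Sat(EX wait) = {s : some successor in {Reset, Check, Recv, Init}} = {Reset, Check, Init, Idle}
E[req U EX wait]: least fixpoint, start Z0 = Sat(EX wait) = {Reset, Check, Init, Idle}, add states in Sat(req) with some successor in Z. Already a fixed point.
Sat(E[req U EX wait]) = {Reset, Check, Init, Idle}
Retry ∉ Sat(E[req U EX wait]) = {Reset, Check, Init, Idle}, so the formula does not hold at Retry.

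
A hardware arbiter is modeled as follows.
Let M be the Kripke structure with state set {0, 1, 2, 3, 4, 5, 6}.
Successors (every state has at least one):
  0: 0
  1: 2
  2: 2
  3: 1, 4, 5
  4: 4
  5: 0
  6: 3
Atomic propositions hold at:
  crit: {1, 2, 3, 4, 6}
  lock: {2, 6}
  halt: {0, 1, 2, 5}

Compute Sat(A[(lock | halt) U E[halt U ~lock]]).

{0, 1, 3, 4, 5, 6}

Sat(lock | halt) = {0, 1, 2, 5, 6}
Sat(~lock) = {0, 1, 3, 4, 5}
E[halt U ~lock]: least fixpoint, start Z0 = Sat(~lock) = {0, 1, 3, 4, 5}, add states in Sat(halt) with some successor in Z. Already a fixed point.
Sat(E[halt U ~lock]) = {0, 1, 3, 4, 5}
A[(lock | halt) U E[halt U ~lock]]: least fixpoint, start Z0 = Sat(E[halt U ~lock]) = {0, 1, 3, 4, 5}, add states in Sat(lock | halt) with every successor in Z. Z1 = {0, 1, 3, 4, 5, 6}; fixed.
Sat(A[(lock | halt) U E[halt U ~lock]]) = {0, 1, 3, 4, 5, 6}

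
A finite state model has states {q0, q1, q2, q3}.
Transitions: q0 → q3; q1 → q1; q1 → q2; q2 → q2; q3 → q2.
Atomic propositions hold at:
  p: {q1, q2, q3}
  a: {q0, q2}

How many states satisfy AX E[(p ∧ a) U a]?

Sat(p ∧ a) = {q2}
E[(p ∧ a) U a]: least fixpoint, start Z0 = Sat(a) = {q0, q2}, add states in Sat(p ∧ a) with some successor in Z. Already a fixed point.
Sat(E[(p ∧ a) U a]) = {q0, q2}
Sat(AX E[(p ∧ a) U a]) = {s : every successor in {q0, q2}} = {q2, q3}
|Sat(AX E[(p ∧ a) U a])| = |{q2, q3}| = 2.

2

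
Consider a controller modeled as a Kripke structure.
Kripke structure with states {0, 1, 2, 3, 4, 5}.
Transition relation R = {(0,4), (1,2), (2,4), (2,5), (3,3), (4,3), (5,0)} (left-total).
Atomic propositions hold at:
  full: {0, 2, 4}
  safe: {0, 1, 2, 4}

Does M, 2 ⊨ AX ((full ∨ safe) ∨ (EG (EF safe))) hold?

No

Sat(full ∨ safe) = {0, 1, 2, 4}
EF safe: least fixpoint, start Z0 = {0, 1, 2, 4}, add states with some successor in Z. Z1 = {0, 1, 2, 4, 5}; fixed.
Sat(EF safe) = {0, 1, 2, 4, 5}
EG (EF safe): greatest fixpoint, start Z0 = {0, 1, 2, 4, 5}, keep only states in Sat with some successor in Z. Z1 = {0, 1, 2, 5}; Z2 = {1, 2, 5}; Z3 = {1, 2}; Z4 = {1}; Z5 = ∅; fixed.
Sat(EG (EF safe)) = ∅
Sat((full ∨ safe) ∨ (EG (EF safe))) = {0, 1, 2, 4}
Sat(AX ((full ∨ safe) ∨ (EG (EF safe)))) = {s : every successor in {0, 1, 2, 4}} = {0, 1, 5}
2 ∉ Sat(AX ((full ∨ safe) ∨ (EG (EF safe)))) = {0, 1, 5}, so the formula does not hold at 2.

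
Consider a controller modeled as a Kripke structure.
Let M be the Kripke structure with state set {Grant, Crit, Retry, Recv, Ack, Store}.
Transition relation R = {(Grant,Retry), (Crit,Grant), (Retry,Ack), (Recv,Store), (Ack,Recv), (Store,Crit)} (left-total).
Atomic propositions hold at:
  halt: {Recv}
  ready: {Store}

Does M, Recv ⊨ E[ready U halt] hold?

E[ready U halt]: least fixpoint, start Z0 = Sat(halt) = {Recv}, add states in Sat(ready) with some successor in Z. Already a fixed point.
Sat(E[ready U halt]) = {Recv}
Recv ∈ Sat(E[ready U halt]) = {Recv}, so the formula holds at Recv.

Yes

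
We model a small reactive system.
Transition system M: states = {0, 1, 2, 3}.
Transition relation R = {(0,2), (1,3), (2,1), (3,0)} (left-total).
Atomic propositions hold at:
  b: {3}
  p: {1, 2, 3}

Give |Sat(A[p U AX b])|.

2

Sat(AX b) = {s : every successor in {3}} = {1}
A[p U AX b]: least fixpoint, start Z0 = Sat(AX b) = {1}, add states in Sat(p) with every successor in Z. Z1 = {1, 2}; fixed.
Sat(A[p U AX b]) = {1, 2}
|Sat(A[p U AX b])| = |{1, 2}| = 2.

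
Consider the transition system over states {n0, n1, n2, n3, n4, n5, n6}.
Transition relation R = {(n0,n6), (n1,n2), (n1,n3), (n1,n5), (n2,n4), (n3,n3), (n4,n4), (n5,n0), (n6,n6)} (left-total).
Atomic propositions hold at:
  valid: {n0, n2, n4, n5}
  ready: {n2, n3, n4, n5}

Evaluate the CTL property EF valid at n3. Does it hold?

EF valid: least fixpoint, start Z0 = {n0, n2, n4, n5}, add states with some successor in Z. Z1 = {n0, n1, n2, n4, n5}; fixed.
Sat(EF valid) = {n0, n1, n2, n4, n5}
n3 ∉ Sat(EF valid) = {n0, n1, n2, n4, n5}, so the formula does not hold at n3.

No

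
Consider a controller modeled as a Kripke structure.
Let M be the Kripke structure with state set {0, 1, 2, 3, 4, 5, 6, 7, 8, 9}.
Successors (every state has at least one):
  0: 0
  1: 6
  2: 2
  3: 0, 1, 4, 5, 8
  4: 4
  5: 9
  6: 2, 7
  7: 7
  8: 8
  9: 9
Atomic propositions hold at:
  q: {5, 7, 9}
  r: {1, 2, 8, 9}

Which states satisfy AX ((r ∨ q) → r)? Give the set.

Sat(r ∨ q) = {1, 2, 5, 7, 8, 9}
Sat((r ∨ q) → r) = {0, 1, 2, 3, 4, 6, 8, 9}
Sat(AX ((r ∨ q) → r)) = {s : every successor in {0, 1, 2, 3, 4, 6, 8, 9}} = {0, 1, 2, 4, 5, 8, 9}

{0, 1, 2, 4, 5, 8, 9}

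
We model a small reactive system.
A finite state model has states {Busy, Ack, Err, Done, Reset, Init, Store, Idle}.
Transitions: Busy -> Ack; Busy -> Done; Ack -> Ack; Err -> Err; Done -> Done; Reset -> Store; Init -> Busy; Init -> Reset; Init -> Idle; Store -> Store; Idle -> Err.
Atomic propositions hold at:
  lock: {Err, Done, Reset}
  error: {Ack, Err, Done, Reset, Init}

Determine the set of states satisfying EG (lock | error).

{Ack, Err, Done}

Sat(lock | error) = {Ack, Err, Done, Reset, Init}
EG (lock | error): greatest fixpoint, start Z0 = {Ack, Err, Done, Reset, Init}, keep only states in Sat with some successor in Z. Z1 = {Ack, Err, Done, Init}; Z2 = {Ack, Err, Done}; fixed.
Sat(EG (lock | error)) = {Ack, Err, Done}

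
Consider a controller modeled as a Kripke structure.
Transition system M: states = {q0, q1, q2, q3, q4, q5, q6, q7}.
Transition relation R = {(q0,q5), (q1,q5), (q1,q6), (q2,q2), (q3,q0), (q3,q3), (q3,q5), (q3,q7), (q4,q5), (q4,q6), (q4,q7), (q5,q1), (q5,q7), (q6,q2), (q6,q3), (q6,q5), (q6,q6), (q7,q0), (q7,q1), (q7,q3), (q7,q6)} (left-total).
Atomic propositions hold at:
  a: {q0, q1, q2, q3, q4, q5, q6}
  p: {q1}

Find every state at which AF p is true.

{q1}

AF p: least fixpoint, start Z0 = {q1}, add states with every successor in Z. Already a fixed point.
Sat(AF p) = {q1}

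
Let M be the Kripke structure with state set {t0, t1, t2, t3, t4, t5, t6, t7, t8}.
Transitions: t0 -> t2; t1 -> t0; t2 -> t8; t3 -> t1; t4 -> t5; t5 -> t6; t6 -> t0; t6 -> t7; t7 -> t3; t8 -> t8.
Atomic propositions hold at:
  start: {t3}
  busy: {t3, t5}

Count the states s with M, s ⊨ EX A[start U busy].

A[start U busy]: least fixpoint, start Z0 = Sat(busy) = {t3, t5}, add states in Sat(start) with every successor in Z. Already a fixed point.
Sat(A[start U busy]) = {t3, t5}
Sat(EX A[start U busy]) = {s : some successor in {t3, t5}} = {t4, t7}
|Sat(EX A[start U busy])| = |{t4, t7}| = 2.

2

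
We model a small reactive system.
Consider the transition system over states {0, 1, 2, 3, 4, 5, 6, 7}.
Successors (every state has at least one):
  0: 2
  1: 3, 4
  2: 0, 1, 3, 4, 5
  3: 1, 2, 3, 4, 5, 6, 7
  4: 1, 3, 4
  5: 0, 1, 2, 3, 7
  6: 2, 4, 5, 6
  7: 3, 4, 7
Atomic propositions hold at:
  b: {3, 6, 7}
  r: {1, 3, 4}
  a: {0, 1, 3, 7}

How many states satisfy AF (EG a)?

EG a: greatest fixpoint, start Z0 = {0, 1, 3, 7}, keep only states in Sat with some successor in Z. Z1 = {1, 3, 7}; fixed.
Sat(EG a) = {1, 3, 7}
AF (EG a): least fixpoint, start Z0 = {1, 3, 7}, add states with every successor in Z. Already a fixed point.
Sat(AF (EG a)) = {1, 3, 7}
|Sat(AF (EG a))| = |{1, 3, 7}| = 3.

3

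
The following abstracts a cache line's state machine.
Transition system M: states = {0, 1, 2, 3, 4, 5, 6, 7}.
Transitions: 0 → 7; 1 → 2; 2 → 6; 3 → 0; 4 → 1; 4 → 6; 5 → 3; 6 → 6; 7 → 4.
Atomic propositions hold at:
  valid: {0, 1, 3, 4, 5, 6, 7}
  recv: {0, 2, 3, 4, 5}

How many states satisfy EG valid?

EG valid: greatest fixpoint, start Z0 = {0, 1, 3, 4, 5, 6, 7}, keep only states in Sat with some successor in Z. Z1 = {0, 3, 4, 5, 6, 7}; fixed.
Sat(EG valid) = {0, 3, 4, 5, 6, 7}
|Sat(EG valid)| = |{0, 3, 4, 5, 6, 7}| = 6.

6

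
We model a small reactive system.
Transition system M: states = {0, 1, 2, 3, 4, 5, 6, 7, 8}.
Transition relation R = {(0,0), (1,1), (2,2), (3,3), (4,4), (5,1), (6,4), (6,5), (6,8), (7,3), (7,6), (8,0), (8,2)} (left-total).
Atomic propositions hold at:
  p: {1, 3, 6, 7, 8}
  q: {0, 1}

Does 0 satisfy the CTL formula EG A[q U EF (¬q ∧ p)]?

Sat(¬q) = {2, 3, 4, 5, 6, 7, 8}
Sat(¬q ∧ p) = {3, 6, 7, 8}
EF (¬q ∧ p): least fixpoint, start Z0 = {3, 6, 7, 8}, add states with some successor in Z. Already a fixed point.
Sat(EF (¬q ∧ p)) = {3, 6, 7, 8}
A[q U EF (¬q ∧ p)]: least fixpoint, start Z0 = Sat(EF (¬q ∧ p)) = {3, 6, 7, 8}, add states in Sat(q) with every successor in Z. Already a fixed point.
Sat(A[q U EF (¬q ∧ p)]) = {3, 6, 7, 8}
EG A[q U EF (¬q ∧ p)]: greatest fixpoint, start Z0 = {3, 6, 7, 8}, keep only states in Sat with some successor in Z. Z1 = {3, 6, 7}; Z2 = {3, 7}; fixed.
Sat(EG A[q U EF (¬q ∧ p)]) = {3, 7}
0 ∉ Sat(EG A[q U EF (¬q ∧ p)]) = {3, 7}, so the formula does not hold at 0.

No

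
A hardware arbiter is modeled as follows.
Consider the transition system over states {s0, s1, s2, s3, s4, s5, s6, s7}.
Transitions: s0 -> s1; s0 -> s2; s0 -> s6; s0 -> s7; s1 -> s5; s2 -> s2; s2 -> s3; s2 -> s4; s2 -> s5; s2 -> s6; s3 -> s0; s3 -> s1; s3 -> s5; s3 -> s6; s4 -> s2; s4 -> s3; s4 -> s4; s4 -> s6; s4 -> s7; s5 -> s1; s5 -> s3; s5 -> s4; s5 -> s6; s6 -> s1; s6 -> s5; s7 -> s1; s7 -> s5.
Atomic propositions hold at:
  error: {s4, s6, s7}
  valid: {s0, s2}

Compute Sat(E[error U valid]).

E[error U valid]: least fixpoint, start Z0 = Sat(valid) = {s0, s2}, add states in Sat(error) with some successor in Z. Z1 = {s0, s2, s4}; fixed.
Sat(E[error U valid]) = {s0, s2, s4}

{s0, s2, s4}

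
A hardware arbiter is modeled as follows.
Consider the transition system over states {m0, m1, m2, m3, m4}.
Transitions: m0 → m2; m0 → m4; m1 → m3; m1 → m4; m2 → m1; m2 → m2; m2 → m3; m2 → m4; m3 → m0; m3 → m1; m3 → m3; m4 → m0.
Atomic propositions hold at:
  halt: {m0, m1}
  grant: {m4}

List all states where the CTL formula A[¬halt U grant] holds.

Sat(¬halt) = {m2, m3, m4}
A[¬halt U grant]: least fixpoint, start Z0 = Sat(grant) = {m4}, add states in Sat(¬halt) with every successor in Z. Already a fixed point.
Sat(A[¬halt U grant]) = {m4}

{m4}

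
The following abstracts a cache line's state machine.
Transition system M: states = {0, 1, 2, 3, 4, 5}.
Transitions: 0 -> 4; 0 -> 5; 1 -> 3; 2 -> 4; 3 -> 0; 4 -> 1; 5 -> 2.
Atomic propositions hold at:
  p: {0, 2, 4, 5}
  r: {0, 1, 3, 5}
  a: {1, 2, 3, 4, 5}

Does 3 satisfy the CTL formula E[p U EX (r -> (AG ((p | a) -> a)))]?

Sat(p | a) = {0, 1, 2, 3, 4, 5}
Sat((p | a) -> a) = {1, 2, 3, 4, 5}
AG ((p | a) -> a): greatest fixpoint, start Z0 = {1, 2, 3, 4, 5}, keep only states in Sat with every successor in Z. Z1 = {1, 2, 4, 5}; Z2 = {2, 4, 5}; Z3 = {2, 5}; Z4 = {5}; Z5 = ∅; fixed.
Sat(AG ((p | a) -> a)) = ∅
Sat(r -> (AG ((p | a) -> a))) = {2, 4}
Sat(EX (r -> (AG ((p | a) -> a)))) = {s : some successor in {2, 4}} = {0, 2, 5}
E[p U EX (r -> (AG ((p | a) -> a)))]: least fixpoint, start Z0 = Sat(EX (r -> (AG ((p | a) -> a)))) = {0, 2, 5}, add states in Sat(p) with some successor in Z. Already a fixed point.
Sat(E[p U EX (r -> (AG ((p | a) -> a)))]) = {0, 2, 5}
3 ∉ Sat(E[p U EX (r -> (AG ((p | a) -> a)))]) = {0, 2, 5}, so the formula does not hold at 3.

No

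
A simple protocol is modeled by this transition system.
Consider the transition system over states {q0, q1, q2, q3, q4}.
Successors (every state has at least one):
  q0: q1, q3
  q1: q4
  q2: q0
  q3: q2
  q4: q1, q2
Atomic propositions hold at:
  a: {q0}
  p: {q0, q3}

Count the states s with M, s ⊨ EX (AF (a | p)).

4

Sat(a | p) = {q0, q3}
AF (a | p): least fixpoint, start Z0 = {q0, q3}, add states with every successor in Z. Z1 = {q0, q2, q3}; fixed.
Sat(AF (a | p)) = {q0, q2, q3}
Sat(EX (AF (a | p))) = {s : some successor in {q0, q2, q3}} = {q0, q2, q3, q4}
|Sat(EX (AF (a | p)))| = |{q0, q2, q3, q4}| = 4.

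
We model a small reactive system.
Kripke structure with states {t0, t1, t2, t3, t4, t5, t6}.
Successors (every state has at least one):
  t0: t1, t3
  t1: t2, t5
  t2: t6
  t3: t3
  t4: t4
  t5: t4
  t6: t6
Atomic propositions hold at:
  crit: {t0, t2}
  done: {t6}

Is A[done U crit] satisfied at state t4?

A[done U crit]: least fixpoint, start Z0 = Sat(crit) = {t0, t2}, add states in Sat(done) with every successor in Z. Already a fixed point.
Sat(A[done U crit]) = {t0, t2}
t4 ∉ Sat(A[done U crit]) = {t0, t2}, so the formula does not hold at t4.

No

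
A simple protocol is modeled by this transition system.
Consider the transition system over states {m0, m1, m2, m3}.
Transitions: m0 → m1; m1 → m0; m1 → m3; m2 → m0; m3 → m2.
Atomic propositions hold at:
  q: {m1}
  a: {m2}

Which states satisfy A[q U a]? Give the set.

{m2}

A[q U a]: least fixpoint, start Z0 = Sat(a) = {m2}, add states in Sat(q) with every successor in Z. Already a fixed point.
Sat(A[q U a]) = {m2}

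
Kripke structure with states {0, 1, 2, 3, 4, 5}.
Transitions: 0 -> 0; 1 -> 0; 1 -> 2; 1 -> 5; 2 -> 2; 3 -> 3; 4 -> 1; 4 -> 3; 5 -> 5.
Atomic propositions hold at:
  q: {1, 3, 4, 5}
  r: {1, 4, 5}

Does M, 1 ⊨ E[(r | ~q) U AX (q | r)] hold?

Yes

Sat(~q) = {0, 2}
Sat(r | ~q) = {0, 1, 2, 4, 5}
Sat(q | r) = {1, 3, 4, 5}
Sat(AX (q | r)) = {s : every successor in {1, 3, 4, 5}} = {3, 4, 5}
E[(r | ~q) U AX (q | r)]: least fixpoint, start Z0 = Sat(AX (q | r)) = {3, 4, 5}, add states in Sat(r | ~q) with some successor in Z. Z1 = {1, 3, 4, 5}; fixed.
Sat(E[(r | ~q) U AX (q | r)]) = {1, 3, 4, 5}
1 ∈ Sat(E[(r | ~q) U AX (q | r)]) = {1, 3, 4, 5}, so the formula holds at 1.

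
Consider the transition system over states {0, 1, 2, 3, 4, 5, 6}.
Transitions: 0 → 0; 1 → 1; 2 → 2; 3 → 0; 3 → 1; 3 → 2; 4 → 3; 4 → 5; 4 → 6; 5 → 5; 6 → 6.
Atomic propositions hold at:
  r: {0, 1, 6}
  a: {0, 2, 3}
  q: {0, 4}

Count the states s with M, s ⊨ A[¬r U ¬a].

Sat(¬r) = {2, 3, 4, 5}
Sat(¬a) = {1, 4, 5, 6}
A[¬r U ¬a]: least fixpoint, start Z0 = Sat(¬a) = {1, 4, 5, 6}, add states in Sat(¬r) with every successor in Z. Already a fixed point.
Sat(A[¬r U ¬a]) = {1, 4, 5, 6}
|Sat(A[¬r U ¬a])| = |{1, 4, 5, 6}| = 4.

4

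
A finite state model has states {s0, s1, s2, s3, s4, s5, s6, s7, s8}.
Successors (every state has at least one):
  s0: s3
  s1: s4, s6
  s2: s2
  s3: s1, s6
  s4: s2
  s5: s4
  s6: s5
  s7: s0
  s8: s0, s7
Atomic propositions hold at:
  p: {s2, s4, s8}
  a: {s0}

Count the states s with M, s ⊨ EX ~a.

Sat(~a) = {s1, s2, s3, s4, s5, s6, s7, s8}
Sat(EX ~a) = {s : some successor in {s1, s2, s3, s4, s5, s6, s7, s8}} = {s0, s1, s2, s3, s4, s5, s6, s8}
|Sat(EX ~a)| = |{s0, s1, s2, s3, s4, s5, s6, s8}| = 8.

8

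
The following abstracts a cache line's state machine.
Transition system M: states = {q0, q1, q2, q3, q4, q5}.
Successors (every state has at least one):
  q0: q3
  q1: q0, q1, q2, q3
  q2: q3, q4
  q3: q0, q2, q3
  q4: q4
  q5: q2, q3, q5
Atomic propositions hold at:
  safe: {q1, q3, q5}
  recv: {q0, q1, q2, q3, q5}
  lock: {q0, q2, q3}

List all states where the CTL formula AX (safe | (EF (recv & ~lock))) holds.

{q0}

Sat(~lock) = {q1, q4, q5}
Sat(recv & ~lock) = {q1, q5}
EF (recv & ~lock): least fixpoint, start Z0 = {q1, q5}, add states with some successor in Z. Already a fixed point.
Sat(EF (recv & ~lock)) = {q1, q5}
Sat(safe | (EF (recv & ~lock))) = {q1, q3, q5}
Sat(AX (safe | (EF (recv & ~lock)))) = {s : every successor in {q1, q3, q5}} = {q0}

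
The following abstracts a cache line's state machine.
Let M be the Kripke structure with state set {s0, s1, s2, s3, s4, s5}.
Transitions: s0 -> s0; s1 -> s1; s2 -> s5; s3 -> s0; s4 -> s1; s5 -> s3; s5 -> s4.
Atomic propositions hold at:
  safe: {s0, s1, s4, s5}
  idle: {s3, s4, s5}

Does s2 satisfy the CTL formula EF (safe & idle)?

Sat(safe & idle) = {s4, s5}
EF (safe & idle): least fixpoint, start Z0 = {s4, s5}, add states with some successor in Z. Z1 = {s2, s4, s5}; fixed.
Sat(EF (safe & idle)) = {s2, s4, s5}
s2 ∈ Sat(EF (safe & idle)) = {s2, s4, s5}, so the formula holds at s2.

Yes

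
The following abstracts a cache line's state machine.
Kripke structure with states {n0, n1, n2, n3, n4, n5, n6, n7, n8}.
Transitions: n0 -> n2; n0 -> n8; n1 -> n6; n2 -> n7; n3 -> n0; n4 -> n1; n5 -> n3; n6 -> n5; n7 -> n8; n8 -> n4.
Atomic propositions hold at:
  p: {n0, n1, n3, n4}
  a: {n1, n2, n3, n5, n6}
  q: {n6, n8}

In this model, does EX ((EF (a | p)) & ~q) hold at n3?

Sat(a | p) = {n0, n1, n2, n3, n4, n5, n6}
EF (a | p): least fixpoint, start Z0 = {n0, n1, n2, n3, n4, n5, n6}, add states with some successor in Z. Z1 = {n0, n1, n2, n3, n4, n5, n6, n8}; Z2 = {n0, n1, n2, n3, n4, n5, n6, n7, n8}; fixed.
Sat(EF (a | p)) = {n0, n1, n2, n3, n4, n5, n6, n7, n8}
Sat(~q) = {n0, n1, n2, n3, n4, n5, n7}
Sat((EF (a | p)) & ~q) = {n0, n1, n2, n3, n4, n5, n7}
Sat(EX ((EF (a | p)) & ~q)) = {s : some successor in {n0, n1, n2, n3, n4, n5, n7}} = {n0, n2, n3, n4, n5, n6, n8}
n3 ∈ Sat(EX ((EF (a | p)) & ~q)) = {n0, n2, n3, n4, n5, n6, n8}, so the formula holds at n3.

Yes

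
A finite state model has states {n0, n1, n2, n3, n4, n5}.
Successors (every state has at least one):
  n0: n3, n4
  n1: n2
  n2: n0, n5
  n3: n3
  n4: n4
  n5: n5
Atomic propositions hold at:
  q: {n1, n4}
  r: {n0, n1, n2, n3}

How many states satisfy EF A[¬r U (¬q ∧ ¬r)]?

3

Sat(¬r) = {n4, n5}
Sat(¬q) = {n0, n2, n3, n5}
Sat(¬q ∧ ¬r) = {n5}
A[¬r U (¬q ∧ ¬r)]: least fixpoint, start Z0 = Sat((¬q ∧ ¬r)) = {n5}, add states in Sat(¬r) with every successor in Z. Already a fixed point.
Sat(A[¬r U (¬q ∧ ¬r)]) = {n5}
EF A[¬r U (¬q ∧ ¬r)]: least fixpoint, start Z0 = {n5}, add states with some successor in Z. Z1 = {n2, n5}; Z2 = {n1, n2, n5}; fixed.
Sat(EF A[¬r U (¬q ∧ ¬r)]) = {n1, n2, n5}
|Sat(EF A[¬r U (¬q ∧ ¬r)])| = |{n1, n2, n5}| = 3.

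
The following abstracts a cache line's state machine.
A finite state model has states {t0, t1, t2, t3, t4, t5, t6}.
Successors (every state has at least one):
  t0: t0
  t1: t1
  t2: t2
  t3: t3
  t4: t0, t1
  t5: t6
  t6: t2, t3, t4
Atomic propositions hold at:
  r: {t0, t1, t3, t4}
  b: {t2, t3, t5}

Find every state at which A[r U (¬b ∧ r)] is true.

Sat(¬b) = {t0, t1, t4, t6}
Sat(¬b ∧ r) = {t0, t1, t4}
A[r U (¬b ∧ r)]: least fixpoint, start Z0 = Sat((¬b ∧ r)) = {t0, t1, t4}, add states in Sat(r) with every successor in Z. Already a fixed point.
Sat(A[r U (¬b ∧ r)]) = {t0, t1, t4}

{t0, t1, t4}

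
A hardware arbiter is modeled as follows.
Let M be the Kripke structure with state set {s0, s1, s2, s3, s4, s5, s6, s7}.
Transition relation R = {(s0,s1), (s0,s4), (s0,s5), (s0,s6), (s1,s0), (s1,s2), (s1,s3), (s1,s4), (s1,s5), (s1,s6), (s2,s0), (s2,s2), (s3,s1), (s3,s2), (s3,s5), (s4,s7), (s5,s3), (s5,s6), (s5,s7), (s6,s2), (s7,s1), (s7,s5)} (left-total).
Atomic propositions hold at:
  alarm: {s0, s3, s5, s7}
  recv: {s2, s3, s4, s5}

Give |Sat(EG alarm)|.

EG alarm: greatest fixpoint, start Z0 = {s0, s3, s5, s7}, keep only states in Sat with some successor in Z. Already a fixed point.
Sat(EG alarm) = {s0, s3, s5, s7}
|Sat(EG alarm)| = |{s0, s3, s5, s7}| = 4.

4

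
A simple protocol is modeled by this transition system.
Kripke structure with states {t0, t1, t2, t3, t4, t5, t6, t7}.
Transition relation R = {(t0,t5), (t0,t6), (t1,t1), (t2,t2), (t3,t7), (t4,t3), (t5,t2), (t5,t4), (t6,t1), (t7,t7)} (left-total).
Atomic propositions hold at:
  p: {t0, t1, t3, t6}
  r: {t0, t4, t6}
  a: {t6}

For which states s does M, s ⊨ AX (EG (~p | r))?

{t2, t3, t7}

Sat(~p) = {t2, t4, t5, t7}
Sat(~p | r) = {t0, t2, t4, t5, t6, t7}
EG (~p | r): greatest fixpoint, start Z0 = {t0, t2, t4, t5, t6, t7}, keep only states in Sat with some successor in Z. Z1 = {t0, t2, t5, t7}; fixed.
Sat(EG (~p | r)) = {t0, t2, t5, t7}
Sat(AX (EG (~p | r))) = {s : every successor in {t0, t2, t5, t7}} = {t2, t3, t7}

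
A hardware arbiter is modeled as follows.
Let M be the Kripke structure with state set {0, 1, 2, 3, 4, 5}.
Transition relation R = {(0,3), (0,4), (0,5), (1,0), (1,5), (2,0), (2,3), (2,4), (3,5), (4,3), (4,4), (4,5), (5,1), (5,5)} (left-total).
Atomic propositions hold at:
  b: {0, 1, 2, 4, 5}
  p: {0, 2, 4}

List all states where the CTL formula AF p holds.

{0, 2, 4}

AF p: least fixpoint, start Z0 = {0, 2, 4}, add states with every successor in Z. Already a fixed point.
Sat(AF p) = {0, 2, 4}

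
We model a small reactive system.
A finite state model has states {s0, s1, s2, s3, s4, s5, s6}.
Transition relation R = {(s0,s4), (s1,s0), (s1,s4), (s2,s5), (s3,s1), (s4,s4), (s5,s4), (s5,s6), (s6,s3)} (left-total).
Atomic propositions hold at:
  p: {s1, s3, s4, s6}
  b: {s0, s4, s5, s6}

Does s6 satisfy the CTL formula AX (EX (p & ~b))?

Sat(~b) = {s1, s2, s3}
Sat(p & ~b) = {s1, s3}
Sat(EX (p & ~b)) = {s : some successor in {s1, s3}} = {s3, s6}
Sat(AX (EX (p & ~b))) = {s : every successor in {s3, s6}} = {s6}
s6 ∈ Sat(AX (EX (p & ~b))) = {s6}, so the formula holds at s6.

Yes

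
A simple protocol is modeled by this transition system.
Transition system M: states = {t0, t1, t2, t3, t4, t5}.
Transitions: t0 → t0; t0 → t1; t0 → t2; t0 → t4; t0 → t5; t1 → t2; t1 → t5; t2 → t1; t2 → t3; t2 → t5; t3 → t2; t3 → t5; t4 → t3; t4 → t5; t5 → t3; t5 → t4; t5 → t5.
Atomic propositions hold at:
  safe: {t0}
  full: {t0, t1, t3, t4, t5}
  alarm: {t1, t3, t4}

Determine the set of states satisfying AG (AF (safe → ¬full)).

{t1, t2, t3, t4, t5}

Sat(¬full) = {t2}
Sat(safe → ¬full) = {t1, t2, t3, t4, t5}
AF (safe → ¬full): least fixpoint, start Z0 = {t1, t2, t3, t4, t5}, add states with every successor in Z. Already a fixed point.
Sat(AF (safe → ¬full)) = {t1, t2, t3, t4, t5}
AG (AF (safe → ¬full)): greatest fixpoint, start Z0 = {t1, t2, t3, t4, t5}, keep only states in Sat with every successor in Z. Already a fixed point.
Sat(AG (AF (safe → ¬full))) = {t1, t2, t3, t4, t5}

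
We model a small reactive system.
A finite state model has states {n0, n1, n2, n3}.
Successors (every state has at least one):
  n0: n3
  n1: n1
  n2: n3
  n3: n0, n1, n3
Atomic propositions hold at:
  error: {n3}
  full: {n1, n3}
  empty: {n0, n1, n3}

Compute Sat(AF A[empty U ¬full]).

Sat(¬full) = {n0, n2}
A[empty U ¬full]: least fixpoint, start Z0 = Sat(¬full) = {n0, n2}, add states in Sat(empty) with every successor in Z. Already a fixed point.
Sat(A[empty U ¬full]) = {n0, n2}
AF A[empty U ¬full]: least fixpoint, start Z0 = {n0, n2}, add states with every successor in Z. Already a fixed point.
Sat(AF A[empty U ¬full]) = {n0, n2}

{n0, n2}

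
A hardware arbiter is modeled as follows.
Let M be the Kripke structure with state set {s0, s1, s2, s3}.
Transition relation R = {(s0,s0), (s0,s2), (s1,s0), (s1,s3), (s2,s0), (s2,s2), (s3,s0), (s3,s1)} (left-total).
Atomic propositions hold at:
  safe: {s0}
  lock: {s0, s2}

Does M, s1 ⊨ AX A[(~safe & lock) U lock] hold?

No

Sat(~safe) = {s1, s2, s3}
Sat(~safe & lock) = {s2}
A[(~safe & lock) U lock]: least fixpoint, start Z0 = Sat(lock) = {s0, s2}, add states in Sat(~safe & lock) with every successor in Z. Already a fixed point.
Sat(A[(~safe & lock) U lock]) = {s0, s2}
Sat(AX A[(~safe & lock) U lock]) = {s : every successor in {s0, s2}} = {s0, s2}
s1 ∉ Sat(AX A[(~safe & lock) U lock]) = {s0, s2}, so the formula does not hold at s1.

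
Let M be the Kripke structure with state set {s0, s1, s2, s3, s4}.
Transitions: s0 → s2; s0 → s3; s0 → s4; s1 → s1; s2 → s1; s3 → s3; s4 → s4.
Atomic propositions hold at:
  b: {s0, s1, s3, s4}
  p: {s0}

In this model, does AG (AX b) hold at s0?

Sat(AX b) = {s : every successor in {s0, s1, s3, s4}} = {s1, s2, s3, s4}
AG (AX b): greatest fixpoint, start Z0 = {s1, s2, s3, s4}, keep only states in Sat with every successor in Z. Already a fixed point.
Sat(AG (AX b)) = {s1, s2, s3, s4}
s0 ∉ Sat(AG (AX b)) = {s1, s2, s3, s4}, so the formula does not hold at s0.

No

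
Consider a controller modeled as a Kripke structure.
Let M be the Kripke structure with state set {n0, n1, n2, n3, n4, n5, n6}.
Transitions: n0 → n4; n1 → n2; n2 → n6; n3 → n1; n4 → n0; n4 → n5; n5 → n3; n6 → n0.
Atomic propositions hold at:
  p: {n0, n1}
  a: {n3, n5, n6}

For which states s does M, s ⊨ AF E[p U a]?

{n1, n2, n3, n5, n6}

E[p U a]: least fixpoint, start Z0 = Sat(a) = {n3, n5, n6}, add states in Sat(p) with some successor in Z. Already a fixed point.
Sat(E[p U a]) = {n3, n5, n6}
AF E[p U a]: least fixpoint, start Z0 = {n3, n5, n6}, add states with every successor in Z. Z1 = {n2, n3, n5, n6}; Z2 = {n1, n2, n3, n5, n6}; fixed.
Sat(AF E[p U a]) = {n1, n2, n3, n5, n6}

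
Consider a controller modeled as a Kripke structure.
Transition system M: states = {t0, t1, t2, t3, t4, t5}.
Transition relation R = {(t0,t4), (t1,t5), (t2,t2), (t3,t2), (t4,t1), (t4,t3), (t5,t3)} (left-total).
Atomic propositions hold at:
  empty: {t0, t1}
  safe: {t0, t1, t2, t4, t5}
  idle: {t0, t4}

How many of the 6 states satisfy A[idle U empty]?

2

A[idle U empty]: least fixpoint, start Z0 = Sat(empty) = {t0, t1}, add states in Sat(idle) with every successor in Z. Already a fixed point.
Sat(A[idle U empty]) = {t0, t1}
|Sat(A[idle U empty])| = |{t0, t1}| = 2.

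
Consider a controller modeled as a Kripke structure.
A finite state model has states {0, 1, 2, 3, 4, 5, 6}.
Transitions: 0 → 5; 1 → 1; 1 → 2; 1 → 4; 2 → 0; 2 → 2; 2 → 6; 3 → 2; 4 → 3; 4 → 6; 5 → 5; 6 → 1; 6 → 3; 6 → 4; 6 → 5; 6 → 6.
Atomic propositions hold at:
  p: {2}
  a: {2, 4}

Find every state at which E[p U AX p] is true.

{3}

Sat(AX p) = {s : every successor in {2}} = {3}
E[p U AX p]: least fixpoint, start Z0 = Sat(AX p) = {3}, add states in Sat(p) with some successor in Z. Already a fixed point.
Sat(E[p U AX p]) = {3}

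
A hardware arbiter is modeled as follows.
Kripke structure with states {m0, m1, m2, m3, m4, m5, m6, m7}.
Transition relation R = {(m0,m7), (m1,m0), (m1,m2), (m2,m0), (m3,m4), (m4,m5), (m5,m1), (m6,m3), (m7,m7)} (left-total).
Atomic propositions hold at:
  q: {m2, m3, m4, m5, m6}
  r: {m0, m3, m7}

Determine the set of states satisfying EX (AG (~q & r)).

Sat(~q) = {m0, m1, m7}
Sat(~q & r) = {m0, m7}
AG (~q & r): greatest fixpoint, start Z0 = {m0, m7}, keep only states in Sat with every successor in Z. Already a fixed point.
Sat(AG (~q & r)) = {m0, m7}
Sat(EX (AG (~q & r))) = {s : some successor in {m0, m7}} = {m0, m1, m2, m7}

{m0, m1, m2, m7}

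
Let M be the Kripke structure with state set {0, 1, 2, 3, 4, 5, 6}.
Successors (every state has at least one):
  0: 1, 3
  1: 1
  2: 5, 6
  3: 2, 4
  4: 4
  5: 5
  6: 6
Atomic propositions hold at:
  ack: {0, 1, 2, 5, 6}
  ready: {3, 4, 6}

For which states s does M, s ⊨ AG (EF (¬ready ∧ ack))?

Sat(¬ready) = {0, 1, 2, 5}
Sat(¬ready ∧ ack) = {0, 1, 2, 5}
EF (¬ready ∧ ack): least fixpoint, start Z0 = {0, 1, 2, 5}, add states with some successor in Z. Z1 = {0, 1, 2, 3, 5}; fixed.
Sat(EF (¬ready ∧ ack)) = {0, 1, 2, 3, 5}
AG (EF (¬ready ∧ ack)): greatest fixpoint, start Z0 = {0, 1, 2, 3, 5}, keep only states in Sat with every successor in Z. Z1 = {0, 1, 5}; Z2 = {1, 5}; fixed.
Sat(AG (EF (¬ready ∧ ack))) = {1, 5}

{1, 5}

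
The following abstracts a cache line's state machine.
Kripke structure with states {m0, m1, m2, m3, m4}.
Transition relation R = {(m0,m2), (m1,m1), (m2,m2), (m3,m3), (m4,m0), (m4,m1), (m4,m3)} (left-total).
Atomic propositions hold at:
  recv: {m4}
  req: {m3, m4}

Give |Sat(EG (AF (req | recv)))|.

Sat(req | recv) = {m3, m4}
AF (req | recv): least fixpoint, start Z0 = {m3, m4}, add states with every successor in Z. Already a fixed point.
Sat(AF (req | recv)) = {m3, m4}
EG (AF (req | recv)): greatest fixpoint, start Z0 = {m3, m4}, keep only states in Sat with some successor in Z. Already a fixed point.
Sat(EG (AF (req | recv))) = {m3, m4}
|Sat(EG (AF (req | recv)))| = |{m3, m4}| = 2.

2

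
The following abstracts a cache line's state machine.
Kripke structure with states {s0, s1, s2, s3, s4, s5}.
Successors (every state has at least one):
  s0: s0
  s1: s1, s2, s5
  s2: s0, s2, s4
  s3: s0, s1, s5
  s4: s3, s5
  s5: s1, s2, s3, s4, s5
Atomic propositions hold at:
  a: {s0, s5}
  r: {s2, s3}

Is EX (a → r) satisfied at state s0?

Sat(a → r) = {s1, s2, s3, s4}
Sat(EX (a → r)) = {s : some successor in {s1, s2, s3, s4}} = {s1, s2, s3, s4, s5}
s0 ∉ Sat(EX (a → r)) = {s1, s2, s3, s4, s5}, so the formula does not hold at s0.

No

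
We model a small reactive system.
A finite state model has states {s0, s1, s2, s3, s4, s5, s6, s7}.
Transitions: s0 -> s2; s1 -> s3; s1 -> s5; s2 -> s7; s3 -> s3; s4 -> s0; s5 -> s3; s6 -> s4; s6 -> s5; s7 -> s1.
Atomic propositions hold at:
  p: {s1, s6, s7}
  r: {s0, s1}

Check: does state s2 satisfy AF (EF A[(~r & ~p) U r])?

Sat(~r) = {s2, s3, s4, s5, s6, s7}
Sat(~p) = {s0, s2, s3, s4, s5}
Sat(~r & ~p) = {s2, s3, s4, s5}
A[(~r & ~p) U r]: least fixpoint, start Z0 = Sat(r) = {s0, s1}, add states in Sat(~r & ~p) with every successor in Z. Z1 = {s0, s1, s4}; fixed.
Sat(A[(~r & ~p) U r]) = {s0, s1, s4}
EF A[(~r & ~p) U r]: least fixpoint, start Z0 = {s0, s1, s4}, add states with some successor in Z. Z1 = {s0, s1, s4, s6, s7}; Z2 = {s0, s1, s2, s4, s6, s7}; fixed.
Sat(EF A[(~r & ~p) U r]) = {s0, s1, s2, s4, s6, s7}
AF (EF A[(~r & ~p) U r]): least fixpoint, start Z0 = {s0, s1, s2, s4, s6, s7}, add states with every successor in Z. Already a fixed point.
Sat(AF (EF A[(~r & ~p) U r])) = {s0, s1, s2, s4, s6, s7}
s2 ∈ Sat(AF (EF A[(~r & ~p) U r])) = {s0, s1, s2, s4, s6, s7}, so the formula holds at s2.

Yes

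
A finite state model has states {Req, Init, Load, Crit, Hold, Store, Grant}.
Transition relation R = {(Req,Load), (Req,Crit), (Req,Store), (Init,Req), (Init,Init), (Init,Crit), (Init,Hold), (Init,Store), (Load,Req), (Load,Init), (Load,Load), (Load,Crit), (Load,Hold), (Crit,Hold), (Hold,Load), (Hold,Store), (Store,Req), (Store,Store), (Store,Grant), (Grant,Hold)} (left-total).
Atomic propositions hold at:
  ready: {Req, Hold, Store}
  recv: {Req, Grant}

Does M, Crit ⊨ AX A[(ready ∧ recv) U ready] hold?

Yes

Sat(ready ∧ recv) = {Req}
A[(ready ∧ recv) U ready]: least fixpoint, start Z0 = Sat(ready) = {Req, Hold, Store}, add states in Sat(ready ∧ recv) with every successor in Z. Already a fixed point.
Sat(A[(ready ∧ recv) U ready]) = {Req, Hold, Store}
Sat(AX A[(ready ∧ recv) U ready]) = {s : every successor in {Req, Hold, Store}} = {Crit, Grant}
Crit ∈ Sat(AX A[(ready ∧ recv) U ready]) = {Crit, Grant}, so the formula holds at Crit.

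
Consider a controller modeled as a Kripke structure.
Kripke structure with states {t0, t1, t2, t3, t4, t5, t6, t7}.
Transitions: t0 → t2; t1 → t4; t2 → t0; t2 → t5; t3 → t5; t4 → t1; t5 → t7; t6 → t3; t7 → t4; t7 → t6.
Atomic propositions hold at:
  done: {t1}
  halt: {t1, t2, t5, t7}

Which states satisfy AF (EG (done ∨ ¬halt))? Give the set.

{t1, t4}

Sat(¬halt) = {t0, t3, t4, t6}
Sat(done ∨ ¬halt) = {t0, t1, t3, t4, t6}
EG (done ∨ ¬halt): greatest fixpoint, start Z0 = {t0, t1, t3, t4, t6}, keep only states in Sat with some successor in Z. Z1 = {t1, t4, t6}; Z2 = {t1, t4}; fixed.
Sat(EG (done ∨ ¬halt)) = {t1, t4}
AF (EG (done ∨ ¬halt)): least fixpoint, start Z0 = {t1, t4}, add states with every successor in Z. Already a fixed point.
Sat(AF (EG (done ∨ ¬halt))) = {t1, t4}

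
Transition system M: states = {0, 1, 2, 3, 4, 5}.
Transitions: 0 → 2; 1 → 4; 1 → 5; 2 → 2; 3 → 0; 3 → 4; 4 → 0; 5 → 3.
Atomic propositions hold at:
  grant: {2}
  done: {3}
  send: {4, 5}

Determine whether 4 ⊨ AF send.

Yes

AF send: least fixpoint, start Z0 = {4, 5}, add states with every successor in Z. Z1 = {1, 4, 5}; fixed.
Sat(AF send) = {1, 4, 5}
4 ∈ Sat(AF send) = {1, 4, 5}, so the formula holds at 4.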